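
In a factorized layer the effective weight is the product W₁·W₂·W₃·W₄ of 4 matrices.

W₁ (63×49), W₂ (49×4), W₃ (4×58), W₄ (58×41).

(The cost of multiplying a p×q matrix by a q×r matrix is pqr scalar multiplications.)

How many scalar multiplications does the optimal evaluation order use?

32192

Adjacent pairs: W₁W₂ = 63·49·4 = 12348; W₂W₃ = 49·4·58 = 11368; W₃W₄ = 4·58·41 = 9512.
Length 3: W₁..W₃: k=1: 0+11368+63·49·58=190414; k=2: 12348+0+63·4·58=26964 → min 26964 | W₂..W₄: k=2: 0+9512+49·4·41=17548; k=3: 11368+0+49·58·41=127890 → min 17548.
Length 4: W₁..W₄: k=1: 0+17548+63·49·41=144115; k=2: 12348+9512+63·4·41=32192; k=3: 26964+0+63·58·41=176778 → min 32192.
Optimal order: ((W₁·W₂)·(W₃·W₄)) with cost 32192.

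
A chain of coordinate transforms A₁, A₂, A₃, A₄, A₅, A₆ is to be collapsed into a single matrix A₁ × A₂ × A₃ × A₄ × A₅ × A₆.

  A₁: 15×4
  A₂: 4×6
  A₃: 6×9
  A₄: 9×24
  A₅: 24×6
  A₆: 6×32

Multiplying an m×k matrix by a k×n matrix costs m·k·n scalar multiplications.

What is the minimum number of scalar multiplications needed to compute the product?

Adjacent pairs: A₁A₂ = 15·4·6 = 360; A₂A₃ = 4·6·9 = 216; A₃A₄ = 6·9·24 = 1296; A₄A₅ = 9·24·6 = 1296; A₅A₆ = 24·6·32 = 4608.
Length 3: A₁..A₃: k=1: 0+216+15·4·9=756; k=2: 360+0+15·6·9=1170 → min 756 | A₂..A₄: k=2: 0+1296+4·6·24=1872; k=3: 216+0+4·9·24=1080 → min 1080 | A₃..A₅: k=3: 0+1296+6·9·6=1620; k=4: 1296+0+6·24·6=2160 → min 1620 | A₄..A₆: k=4: 0+4608+9·24·32=11520; k=5: 1296+0+9·6·32=3024 → min 3024.
Length 4: A₁..A₄: k=1: 0+1080+15·4·24=2520; k=2: 360+1296+15·6·24=3816; k=3: 756+0+15·9·24=3996 → min 2520 | A₂..A₅: k=2: 0+1620+4·6·6=1764; k=3: 216+1296+4·9·6=1728; k=4: 1080+0+4·24·6=1656 → min 1656 | A₃..A₆: k=3: 0+3024+6·9·32=4752; k=4: 1296+4608+6·24·32=10512; k=5: 1620+0+6·6·32=2772 → min 2772.
Length 5: A₁..A₅: k=1: 0+1656+15·4·6=2016; k=2: 360+1620+15·6·6=2520; k=3: 756+1296+15·9·6=2862; k=4: 2520+0+15·24·6=4680 → min 2016 | A₂..A₆: k=2: 0+2772+4·6·32=3540; k=3: 216+3024+4·9·32=4392; k=4: 1080+4608+4·24·32=8760; k=5: 1656+0+4·6·32=2424 → min 2424.
Length 6: A₁..A₆: k=1: 0+2424+15·4·32=4344; k=2: 360+2772+15·6·32=6012; k=3: 756+3024+15·9·32=8100; k=4: 2520+4608+15·24·32=18648; k=5: 2016+0+15·6·32=4896 → min 4344.
Optimal order: (A₁ × ((((A₂ × A₃) × A₄) × A₅) × A₆)) with cost 4344.

4344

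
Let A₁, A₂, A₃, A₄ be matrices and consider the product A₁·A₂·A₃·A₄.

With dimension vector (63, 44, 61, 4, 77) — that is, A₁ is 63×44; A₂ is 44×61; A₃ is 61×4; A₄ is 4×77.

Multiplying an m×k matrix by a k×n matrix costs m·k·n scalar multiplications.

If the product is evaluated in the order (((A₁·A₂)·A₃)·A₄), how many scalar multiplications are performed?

(A₁·A₂): 63×44 by 44×61 → 63×61, cost 63·44·61 = 169092
((A₁·A₂)·A₃): 63×61 by 61×4 → 63×4, cost 63·61·4 = 15372; cumulative 184464
(((A₁·A₂)·A₃)·A₄): 63×4 by 4×77 → 63×77, cost 63·4·77 = 19404; cumulative 203868
Total: 203868 scalar multiplications.

203868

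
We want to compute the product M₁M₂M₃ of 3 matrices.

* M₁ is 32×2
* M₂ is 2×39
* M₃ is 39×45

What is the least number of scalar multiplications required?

Order (M₁(M₂M₃)): (M₂M₃): 2×39 by 39×45 → 2×45, cost 2·39·45 = 3510; (M₁(M₂M₃)): 32×2 by 2×45 → 32×45, cost 32·2·45 = 2880; cumulative 6390. Total 6390.
Order ((M₁M₂)M₃): (M₁M₂): 32×2 by 2×39 → 32×39, cost 32·2·39 = 2496; ((M₁M₂)M₃): 32×39 by 39×45 → 32×45, cost 32·39·45 = 56160; cumulative 58656. Total 58656.
Minimum: 6390.

6390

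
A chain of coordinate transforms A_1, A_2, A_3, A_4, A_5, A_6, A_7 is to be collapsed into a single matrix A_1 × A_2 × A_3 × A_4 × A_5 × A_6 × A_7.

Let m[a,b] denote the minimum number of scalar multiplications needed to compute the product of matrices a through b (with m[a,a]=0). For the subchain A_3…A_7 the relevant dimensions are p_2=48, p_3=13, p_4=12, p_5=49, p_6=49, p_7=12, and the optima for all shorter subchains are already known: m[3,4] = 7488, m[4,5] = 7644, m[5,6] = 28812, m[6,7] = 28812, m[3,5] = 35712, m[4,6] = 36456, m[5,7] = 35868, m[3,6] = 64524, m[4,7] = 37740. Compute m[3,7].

45228

m[3,7] = min over k∈[3,6] of m[3,k]+m[k+1,7]+p_{2}·p_k·p_{7}.
k=3: 0 + 37740 + 48·13·12 = 45228; k=4: 7488 + 35868 + 48·12·12 = 50268; k=5: 35712 + 28812 + 48·49·12 = 92748; k=6: 64524 + 0 + 48·49·12 = 92748.
Minimum: 45228 at k=3.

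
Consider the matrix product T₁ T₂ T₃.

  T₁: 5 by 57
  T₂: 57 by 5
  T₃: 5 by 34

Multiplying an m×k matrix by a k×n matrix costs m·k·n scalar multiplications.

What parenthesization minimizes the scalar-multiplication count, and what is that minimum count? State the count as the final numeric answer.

(T₁ (T₂ T₃)): cost 19380.
((T₁ T₂) T₃): cost 2275.
Optimal: ((T₁ T₂) T₃) with cost 2275.

2275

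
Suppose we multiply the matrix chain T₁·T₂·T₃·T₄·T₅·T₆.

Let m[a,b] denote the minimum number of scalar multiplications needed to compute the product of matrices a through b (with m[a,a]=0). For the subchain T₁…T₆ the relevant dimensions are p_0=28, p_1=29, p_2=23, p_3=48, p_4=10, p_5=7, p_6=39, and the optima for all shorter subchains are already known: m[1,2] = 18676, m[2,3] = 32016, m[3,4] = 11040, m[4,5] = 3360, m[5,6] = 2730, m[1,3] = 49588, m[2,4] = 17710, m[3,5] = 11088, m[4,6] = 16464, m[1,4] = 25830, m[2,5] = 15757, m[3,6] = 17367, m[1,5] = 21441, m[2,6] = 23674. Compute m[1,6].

m[1,6] = min over k∈[1,5] of m[1,k]+m[k+1,6]+p_{0}·p_k·p_{6}.
k=1: 0 + 23674 + 28·29·39 = 55342; k=2: 18676 + 17367 + 28·23·39 = 61159; k=3: 49588 + 16464 + 28·48·39 = 118468; k=4: 25830 + 2730 + 28·10·39 = 39480; k=5: 21441 + 0 + 28·7·39 = 29085.
Minimum: 29085 at k=5.

29085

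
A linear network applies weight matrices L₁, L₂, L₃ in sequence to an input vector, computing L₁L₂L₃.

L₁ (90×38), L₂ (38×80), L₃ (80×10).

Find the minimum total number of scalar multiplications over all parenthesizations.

64600

Order (L₁(L₂L₃)): (L₂L₃): 38×80 by 80×10 → 38×10, cost 38·80·10 = 30400; (L₁(L₂L₃)): 90×38 by 38×10 → 90×10, cost 90·38·10 = 34200; cumulative 64600. Total 64600.
Order ((L₁L₂)L₃): (L₁L₂): 90×38 by 38×80 → 90×80, cost 90·38·80 = 273600; ((L₁L₂)L₃): 90×80 by 80×10 → 90×10, cost 90·80·10 = 72000; cumulative 345600. Total 345600.
Minimum: 64600.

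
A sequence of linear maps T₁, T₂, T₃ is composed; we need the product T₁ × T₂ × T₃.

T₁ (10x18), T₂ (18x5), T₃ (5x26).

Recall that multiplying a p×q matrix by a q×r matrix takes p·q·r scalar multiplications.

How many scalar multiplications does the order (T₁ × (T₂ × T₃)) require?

(T₂ × T₃): 18×5 by 5×26 → 18×26, cost 18·5·26 = 2340
(T₁ × (T₂ × T₃)): 10×18 by 18×26 → 10×26, cost 10·18·26 = 4680; cumulative 7020
Total: 7020 scalar multiplications.

7020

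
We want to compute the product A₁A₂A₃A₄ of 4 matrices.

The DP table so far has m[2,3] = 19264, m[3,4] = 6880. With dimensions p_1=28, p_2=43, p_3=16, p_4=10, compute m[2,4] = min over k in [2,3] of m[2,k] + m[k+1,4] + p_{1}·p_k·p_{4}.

m[2,4] = min over k∈[2,3] of m[2,k]+m[k+1,4]+p_{1}·p_k·p_{4}.
k=2: 0 + 6880 + 28·43·10 = 18920; k=3: 19264 + 0 + 28·16·10 = 23744.
Minimum: 18920 at k=2.

18920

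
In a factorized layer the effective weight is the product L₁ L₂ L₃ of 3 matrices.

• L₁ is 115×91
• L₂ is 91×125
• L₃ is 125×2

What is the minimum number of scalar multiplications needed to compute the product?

Order (L₁ (L₂ L₃)): (L₂ L₃): 91×125 by 125×2 → 91×2, cost 91·125·2 = 22750; (L₁ (L₂ L₃)): 115×91 by 91×2 → 115×2, cost 115·91·2 = 20930; cumulative 43680. Total 43680.
Order ((L₁ L₂) L₃): (L₁ L₂): 115×91 by 91×125 → 115×125, cost 115·91·125 = 1308125; ((L₁ L₂) L₃): 115×125 by 125×2 → 115×2, cost 115·125·2 = 28750; cumulative 1336875. Total 1336875.
Minimum: 43680.

43680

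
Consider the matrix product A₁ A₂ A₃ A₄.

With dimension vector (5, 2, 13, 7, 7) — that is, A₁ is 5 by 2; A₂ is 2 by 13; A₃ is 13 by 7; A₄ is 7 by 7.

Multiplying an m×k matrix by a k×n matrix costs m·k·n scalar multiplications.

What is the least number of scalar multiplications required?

350

Adjacent pairs: A₁A₂ = 5·2·13 = 130; A₂A₃ = 2·13·7 = 182; A₃A₄ = 13·7·7 = 637.
Length 3: A₁..A₃: k=1: 0+182+5·2·7=252; k=2: 130+0+5·13·7=585 → min 252 | A₂..A₄: k=2: 0+637+2·13·7=819; k=3: 182+0+2·7·7=280 → min 280.
Length 4: A₁..A₄: k=1: 0+280+5·2·7=350; k=2: 130+637+5·13·7=1222; k=3: 252+0+5·7·7=497 → min 350.
Optimal order: (A₁ ((A₂ A₃) A₄)) with cost 350.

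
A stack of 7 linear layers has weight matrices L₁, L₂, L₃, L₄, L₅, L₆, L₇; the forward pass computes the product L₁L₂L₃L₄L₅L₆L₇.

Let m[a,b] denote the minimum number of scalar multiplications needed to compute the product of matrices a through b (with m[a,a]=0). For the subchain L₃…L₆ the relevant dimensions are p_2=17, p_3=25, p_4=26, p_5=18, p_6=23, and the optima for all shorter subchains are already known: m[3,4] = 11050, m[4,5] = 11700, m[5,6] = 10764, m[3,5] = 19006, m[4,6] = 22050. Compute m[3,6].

26044

m[3,6] = min over k∈[3,5] of m[3,k]+m[k+1,6]+p_{2}·p_k·p_{6}.
k=3: 0 + 22050 + 17·25·23 = 31825; k=4: 11050 + 10764 + 17·26·23 = 31980; k=5: 19006 + 0 + 17·18·23 = 26044.
Minimum: 26044 at k=5.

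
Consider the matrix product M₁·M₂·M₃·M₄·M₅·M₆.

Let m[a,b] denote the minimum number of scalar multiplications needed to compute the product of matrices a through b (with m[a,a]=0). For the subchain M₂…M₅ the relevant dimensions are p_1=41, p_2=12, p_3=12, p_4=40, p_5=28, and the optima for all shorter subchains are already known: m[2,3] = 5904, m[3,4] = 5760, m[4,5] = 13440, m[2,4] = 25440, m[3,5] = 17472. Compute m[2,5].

m[2,5] = min over k∈[2,4] of m[2,k]+m[k+1,5]+p_{1}·p_k·p_{5}.
k=2: 0 + 17472 + 41·12·28 = 31248; k=3: 5904 + 13440 + 41·12·28 = 33120; k=4: 25440 + 0 + 41·40·28 = 71360.
Minimum: 31248 at k=2.

31248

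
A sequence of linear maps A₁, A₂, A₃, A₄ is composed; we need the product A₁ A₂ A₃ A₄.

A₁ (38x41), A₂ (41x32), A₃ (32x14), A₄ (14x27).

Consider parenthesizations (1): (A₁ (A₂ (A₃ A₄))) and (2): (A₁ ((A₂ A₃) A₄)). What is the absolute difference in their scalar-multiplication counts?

Order (1) = (A₁ (A₂ (A₃ A₄))): (A₃ A₄): 32×14 by 14×27 → 32×27, cost 32·14·27 = 12096; (A₂ (A₃ A₄)): 41×32 by 32×27 → 41×27, cost 41·32·27 = 35424; cumulative 47520; (A₁ (A₂ (A₃ A₄))): 38×41 by 41×27 → 38×27, cost 38·41·27 = 42066; cumulative 89586. Total 89586.
Order (2) = (A₁ ((A₂ A₃) A₄)): (A₂ A₃): 41×32 by 32×14 → 41×14, cost 41·32·14 = 18368; ((A₂ A₃) A₄): 41×14 by 14×27 → 41×27, cost 41·14·27 = 15498; cumulative 33866; (A₁ ((A₂ A₃) A₄)): 38×41 by 41×27 → 38×27, cost 38·41·27 = 42066; cumulative 75932. Total 75932.
Difference: |89586 − 75932| = 13654.

13654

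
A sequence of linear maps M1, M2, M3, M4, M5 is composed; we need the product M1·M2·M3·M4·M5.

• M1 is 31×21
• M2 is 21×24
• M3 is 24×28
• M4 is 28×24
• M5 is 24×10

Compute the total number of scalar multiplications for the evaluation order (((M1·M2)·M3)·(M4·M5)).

(M1·M2): 31×21 by 21×24 → 31×24, cost 31·21·24 = 15624
((M1·M2)·M3): 31×24 by 24×28 → 31×28, cost 31·24·28 = 20832; cumulative 36456
(M4·M5): 28×24 by 24×10 → 28×10, cost 28·24·10 = 6720
(((M1·M2)·M3)·(M4·M5)): 31×28 by 28×10 → 31×10, cost 31·28·10 = 8680; cumulative 51856
Total: 51856 scalar multiplications.

51856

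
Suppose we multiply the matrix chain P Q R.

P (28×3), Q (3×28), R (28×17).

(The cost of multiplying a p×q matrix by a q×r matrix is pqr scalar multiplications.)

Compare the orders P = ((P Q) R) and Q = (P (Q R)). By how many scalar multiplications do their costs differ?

Order P = ((P Q) R): (P Q): 28×3 by 3×28 → 28×28, cost 28·3·28 = 2352; ((P Q) R): 28×28 by 28×17 → 28×17, cost 28·28·17 = 13328; cumulative 15680. Total 15680.
Order Q = (P (Q R)): (Q R): 3×28 by 28×17 → 3×17, cost 3·28·17 = 1428; (P (Q R)): 28×3 by 3×17 → 28×17, cost 28·3·17 = 1428; cumulative 2856. Total 2856.
Difference: |15680 − 2856| = 12824.

12824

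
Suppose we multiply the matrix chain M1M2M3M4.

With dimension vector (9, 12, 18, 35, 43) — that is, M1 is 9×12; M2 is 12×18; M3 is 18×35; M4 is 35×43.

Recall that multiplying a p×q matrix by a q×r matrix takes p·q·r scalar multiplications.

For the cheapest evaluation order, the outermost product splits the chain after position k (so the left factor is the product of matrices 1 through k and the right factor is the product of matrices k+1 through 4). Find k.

Adjacent pairs: M1M2 = 9·12·18 = 1944; M2M3 = 12·18·35 = 7560; M3M4 = 18·35·43 = 27090.
Length 3: M1..M3: k=1: 0+7560+9·12·35=11340; k=2: 1944+0+9·18·35=7614 → min 7614 | M2..M4: k=2: 0+27090+12·18·43=36378; k=3: 7560+0+12·35·43=25620 → min 25620.
Top-level splits: k=1: (M1..M1)·(M2..M4) → 0+25620+9·12·43 = 30264; k=2: (M1..M2)·(M3..M4) → 1944+27090+9·18·43 = 36000; k=3: (M1..M3)·(M4..M4) → 7614+0+9·35·43 = 21159.
Best split is after M3, i.e. k = 3.

3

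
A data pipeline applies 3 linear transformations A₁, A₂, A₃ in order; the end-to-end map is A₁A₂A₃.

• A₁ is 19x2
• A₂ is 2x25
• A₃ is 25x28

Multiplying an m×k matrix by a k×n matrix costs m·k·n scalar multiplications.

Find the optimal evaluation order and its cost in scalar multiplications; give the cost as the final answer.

(A₁(A₂A₃)): cost 2464.
((A₁A₂)A₃): cost 14250.
Optimal: (A₁(A₂A₃)) with cost 2464.

2464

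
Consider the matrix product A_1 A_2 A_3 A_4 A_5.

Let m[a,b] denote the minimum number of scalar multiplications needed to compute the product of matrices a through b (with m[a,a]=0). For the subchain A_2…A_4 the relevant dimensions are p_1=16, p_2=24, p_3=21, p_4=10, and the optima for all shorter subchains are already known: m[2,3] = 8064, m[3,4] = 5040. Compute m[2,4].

m[2,4] = min over k∈[2,3] of m[2,k]+m[k+1,4]+p_{1}·p_k·p_{4}.
k=2: 0 + 5040 + 16·24·10 = 8880; k=3: 8064 + 0 + 16·21·10 = 11424.
Minimum: 8880 at k=2.

8880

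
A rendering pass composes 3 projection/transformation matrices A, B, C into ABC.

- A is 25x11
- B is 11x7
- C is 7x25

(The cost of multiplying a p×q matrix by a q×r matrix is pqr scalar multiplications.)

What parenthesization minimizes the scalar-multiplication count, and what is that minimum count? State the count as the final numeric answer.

6300

(A(BC)): cost 8800.
((AB)C): cost 6300.
Optimal: ((AB)C) with cost 6300.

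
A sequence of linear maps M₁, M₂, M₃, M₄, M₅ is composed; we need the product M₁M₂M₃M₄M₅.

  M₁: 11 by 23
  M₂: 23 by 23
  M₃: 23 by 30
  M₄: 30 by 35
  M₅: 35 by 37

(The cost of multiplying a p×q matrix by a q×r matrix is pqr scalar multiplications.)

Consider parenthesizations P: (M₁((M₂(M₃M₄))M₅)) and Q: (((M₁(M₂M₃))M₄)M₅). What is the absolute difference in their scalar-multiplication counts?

Order P = (M₁((M₂(M₃M₄))M₅)): (M₃M₄): 23×30 by 30×35 → 23×35, cost 23·30·35 = 24150; (M₂(M₃M₄)): 23×23 by 23×35 → 23×35, cost 23·23·35 = 18515; cumulative 42665; ((M₂(M₃M₄))M₅): 23×35 by 35×37 → 23×37, cost 23·35·37 = 29785; cumulative 72450; (M₁((M₂(M₃M₄))M₅)): 11×23 by 23×37 → 11×37, cost 11·23·37 = 9361; cumulative 81811. Total 81811.
Order Q = (((M₁(M₂M₃))M₄)M₅): (M₂M₃): 23×23 by 23×30 → 23×30, cost 23·23·30 = 15870; (M₁(M₂M₃)): 11×23 by 23×30 → 11×30, cost 11·23·30 = 7590; cumulative 23460; ((M₁(M₂M₃))M₄): 11×30 by 30×35 → 11×35, cost 11·30·35 = 11550; cumulative 35010; (((M₁(M₂M₃))M₄)M₅): 11×35 by 35×37 → 11×37, cost 11·35·37 = 14245; cumulative 49255. Total 49255.
Difference: |81811 − 49255| = 32556.

32556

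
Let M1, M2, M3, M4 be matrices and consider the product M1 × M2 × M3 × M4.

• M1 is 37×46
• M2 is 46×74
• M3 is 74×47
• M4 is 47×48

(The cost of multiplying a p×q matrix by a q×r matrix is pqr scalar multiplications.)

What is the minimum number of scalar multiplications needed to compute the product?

Adjacent pairs: M1M2 = 37·46·74 = 125948; M2M3 = 46·74·47 = 159988; M3M4 = 74·47·48 = 166944.
Length 3: M1..M3: k=1: 0+159988+37·46·47=239982; k=2: 125948+0+37·74·47=254634 → min 239982 | M2..M4: k=2: 0+166944+46·74·48=330336; k=3: 159988+0+46·47·48=263764 → min 263764.
Length 4: M1..M4: k=1: 0+263764+37·46·48=345460; k=2: 125948+166944+37·74·48=424316; k=3: 239982+0+37·47·48=323454 → min 323454.
Optimal order: ((M1 × (M2 × M3)) × M4) with cost 323454.

323454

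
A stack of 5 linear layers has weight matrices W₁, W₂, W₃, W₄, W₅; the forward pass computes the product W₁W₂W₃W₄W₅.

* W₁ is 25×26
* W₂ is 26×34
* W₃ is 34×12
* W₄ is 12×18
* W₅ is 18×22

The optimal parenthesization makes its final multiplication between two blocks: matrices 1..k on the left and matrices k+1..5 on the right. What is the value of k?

3

Adjacent pairs: W₁W₂ = 25·26·34 = 22100; W₂W₃ = 26·34·12 = 10608; W₃W₄ = 34·12·18 = 7344; W₄W₅ = 12·18·22 = 4752.
Length 3: W₁..W₃: k=1: 0+10608+25·26·12=18408; k=2: 22100+0+25·34·12=32300 → min 18408 | W₂..W₄: k=2: 0+7344+26·34·18=23256; k=3: 10608+0+26·12·18=16224 → min 16224 | W₃..W₅: k=3: 0+4752+34·12·22=13728; k=4: 7344+0+34·18·22=20808 → min 13728.
Length 4: W₁..W₄: k=1: 0+16224+25·26·18=27924; k=2: 22100+7344+25·34·18=44744; k=3: 18408+0+25·12·18=23808 → min 23808 | W₂..W₅: k=2: 0+13728+26·34·22=33176; k=3: 10608+4752+26·12·22=22224; k=4: 16224+0+26·18·22=26520 → min 22224.
Top-level splits: k=1: (W₁..W₁)·(W₂..W₅) → 0+22224+25·26·22 = 36524; k=2: (W₁..W₂)·(W₃..W₅) → 22100+13728+25·34·22 = 54528; k=3: (W₁..W₃)·(W₄..W₅) → 18408+4752+25·12·22 = 29760; k=4: (W₁..W₄)·(W₅..W₅) → 23808+0+25·18·22 = 33708.
Best split is after W₃, i.e. k = 3.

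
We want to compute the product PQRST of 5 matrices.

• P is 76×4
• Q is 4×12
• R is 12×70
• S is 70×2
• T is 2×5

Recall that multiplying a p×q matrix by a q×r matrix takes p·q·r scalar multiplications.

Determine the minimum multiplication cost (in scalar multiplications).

Adjacent pairs: PQ = 76·4·12 = 3648; QR = 4·12·70 = 3360; RS = 12·70·2 = 1680; ST = 70·2·5 = 700.
Length 3: P..R: k=1: 0+3360+76·4·70=24640; k=2: 3648+0+76·12·70=67488 → min 24640 | Q..S: k=2: 0+1680+4·12·2=1776; k=3: 3360+0+4·70·2=3920 → min 1776 | R..T: k=3: 0+700+12·70·5=4900; k=4: 1680+0+12·2·5=1800 → min 1800.
Length 4: P..S: k=1: 0+1776+76·4·2=2384; k=2: 3648+1680+76·12·2=7152; k=3: 24640+0+76·70·2=35280 → min 2384 | Q..T: k=2: 0+1800+4·12·5=2040; k=3: 3360+700+4·70·5=5460; k=4: 1776+0+4·2·5=1816 → min 1816.
Length 5: P..T: k=1: 0+1816+76·4·5=3336; k=2: 3648+1800+76·12·5=10008; k=3: 24640+700+76·70·5=51940; k=4: 2384+0+76·2·5=3144 → min 3144.
Optimal order: ((P(Q(RS)))T) with cost 3144.

3144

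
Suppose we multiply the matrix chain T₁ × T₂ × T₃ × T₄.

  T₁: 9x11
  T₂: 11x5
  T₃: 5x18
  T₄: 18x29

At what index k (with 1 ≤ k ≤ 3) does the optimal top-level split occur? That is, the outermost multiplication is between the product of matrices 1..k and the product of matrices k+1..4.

2

Adjacent pairs: T₁T₂ = 9·11·5 = 495; T₂T₃ = 11·5·18 = 990; T₃T₄ = 5·18·29 = 2610.
Length 3: T₁..T₃: k=1: 0+990+9·11·18=2772; k=2: 495+0+9·5·18=1305 → min 1305 | T₂..T₄: k=2: 0+2610+11·5·29=4205; k=3: 990+0+11·18·29=6732 → min 4205.
Top-level splits: k=1: (T₁..T₁)·(T₂..T₄) → 0+4205+9·11·29 = 7076; k=2: (T₁..T₂)·(T₃..T₄) → 495+2610+9·5·29 = 4410; k=3: (T₁..T₃)·(T₄..T₄) → 1305+0+9·18·29 = 6003.
Best split is after T₂, i.e. k = 2.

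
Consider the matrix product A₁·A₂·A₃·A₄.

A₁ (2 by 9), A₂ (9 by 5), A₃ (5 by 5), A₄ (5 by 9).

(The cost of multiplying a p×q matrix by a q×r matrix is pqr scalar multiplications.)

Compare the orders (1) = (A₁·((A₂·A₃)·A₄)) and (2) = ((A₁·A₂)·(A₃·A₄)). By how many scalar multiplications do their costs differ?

Order (1) = (A₁·((A₂·A₃)·A₄)): (A₂·A₃): 9×5 by 5×5 → 9×5, cost 9·5·5 = 225; ((A₂·A₃)·A₄): 9×5 by 5×9 → 9×9, cost 9·5·9 = 405; cumulative 630; (A₁·((A₂·A₃)·A₄)): 2×9 by 9×9 → 2×9, cost 2·9·9 = 162; cumulative 792. Total 792.
Order (2) = ((A₁·A₂)·(A₃·A₄)): (A₁·A₂): 2×9 by 9×5 → 2×5, cost 2·9·5 = 90; (A₃·A₄): 5×5 by 5×9 → 5×9, cost 5·5·9 = 225; ((A₁·A₂)·(A₃·A₄)): 2×5 by 5×9 → 2×9, cost 2·5·9 = 90; cumulative 405. Total 405.
Difference: |792 − 405| = 387.

387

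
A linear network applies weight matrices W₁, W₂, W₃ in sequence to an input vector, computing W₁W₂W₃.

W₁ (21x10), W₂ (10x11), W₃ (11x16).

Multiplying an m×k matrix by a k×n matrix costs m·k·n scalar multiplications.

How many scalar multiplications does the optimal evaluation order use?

Order (W₁(W₂W₃)): (W₂W₃): 10×11 by 11×16 → 10×16, cost 10·11·16 = 1760; (W₁(W₂W₃)): 21×10 by 10×16 → 21×16, cost 21·10·16 = 3360; cumulative 5120. Total 5120.
Order ((W₁W₂)W₃): (W₁W₂): 21×10 by 10×11 → 21×11, cost 21·10·11 = 2310; ((W₁W₂)W₃): 21×11 by 11×16 → 21×16, cost 21·11·16 = 3696; cumulative 6006. Total 6006.
Minimum: 5120.

5120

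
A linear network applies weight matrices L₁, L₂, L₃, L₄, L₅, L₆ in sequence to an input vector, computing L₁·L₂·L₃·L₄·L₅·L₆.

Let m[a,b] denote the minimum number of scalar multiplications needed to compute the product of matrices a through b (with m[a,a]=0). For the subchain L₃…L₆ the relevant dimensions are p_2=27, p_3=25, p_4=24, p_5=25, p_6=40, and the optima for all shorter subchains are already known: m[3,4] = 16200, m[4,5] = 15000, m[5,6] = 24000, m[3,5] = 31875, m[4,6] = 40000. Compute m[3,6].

58875

m[3,6] = min over k∈[3,5] of m[3,k]+m[k+1,6]+p_{2}·p_k·p_{6}.
k=3: 0 + 40000 + 27·25·40 = 67000; k=4: 16200 + 24000 + 27·24·40 = 66120; k=5: 31875 + 0 + 27·25·40 = 58875.
Minimum: 58875 at k=5.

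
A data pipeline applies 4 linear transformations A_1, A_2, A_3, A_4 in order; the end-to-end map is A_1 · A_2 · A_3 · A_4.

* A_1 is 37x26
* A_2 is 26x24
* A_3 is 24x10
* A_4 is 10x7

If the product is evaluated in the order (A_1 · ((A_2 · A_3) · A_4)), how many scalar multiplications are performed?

14794

(A_2 · A_3): 26×24 by 24×10 → 26×10, cost 26·24·10 = 6240
((A_2 · A_3) · A_4): 26×10 by 10×7 → 26×7, cost 26·10·7 = 1820; cumulative 8060
(A_1 · ((A_2 · A_3) · A_4)): 37×26 by 26×7 → 37×7, cost 37·26·7 = 6734; cumulative 14794
Total: 14794 scalar multiplications.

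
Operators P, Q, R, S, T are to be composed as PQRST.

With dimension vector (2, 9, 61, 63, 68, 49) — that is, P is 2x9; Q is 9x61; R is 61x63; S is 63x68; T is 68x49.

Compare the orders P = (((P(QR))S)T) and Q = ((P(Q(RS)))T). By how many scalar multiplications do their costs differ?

Order P = (((P(QR))S)T): (QR): 9×61 by 61×63 → 9×63, cost 9·61·63 = 34587; (P(QR)): 2×9 by 9×63 → 2×63, cost 2·9·63 = 1134; cumulative 35721; ((P(QR))S): 2×63 by 63×68 → 2×68, cost 2·63·68 = 8568; cumulative 44289; (((P(QR))S)T): 2×68 by 68×49 → 2×49, cost 2·68·49 = 6664; cumulative 50953. Total 50953.
Order Q = ((P(Q(RS)))T): (RS): 61×63 by 63×68 → 61×68, cost 61·63·68 = 261324; (Q(RS)): 9×61 by 61×68 → 9×68, cost 9·61·68 = 37332; cumulative 298656; (P(Q(RS))): 2×9 by 9×68 → 2×68, cost 2·9·68 = 1224; cumulative 299880; ((P(Q(RS)))T): 2×68 by 68×49 → 2×49, cost 2·68·49 = 6664; cumulative 306544. Total 306544.
Difference: |50953 − 306544| = 255591.

255591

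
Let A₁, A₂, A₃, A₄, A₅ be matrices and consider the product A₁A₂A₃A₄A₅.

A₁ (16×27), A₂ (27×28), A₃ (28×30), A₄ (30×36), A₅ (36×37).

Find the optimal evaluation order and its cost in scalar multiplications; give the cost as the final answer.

Adjacent pairs: A₁A₂ = 16·27·28 = 12096; A₂A₃ = 27·28·30 = 22680; A₃A₄ = 28·30·36 = 30240; A₄A₅ = 30·36·37 = 39960.
Length 3: A₁..A₃: k=1: 0+22680+16·27·30=35640; k=2: 12096+0+16·28·30=25536 → min 25536 | A₂..A₄: k=2: 0+30240+27·28·36=57456; k=3: 22680+0+27·30·36=51840 → min 51840 | A₃..A₅: k=3: 0+39960+28·30·37=71040; k=4: 30240+0+28·36·37=67536 → min 67536.
Length 4: A₁..A₄: k=1: 0+51840+16·27·36=67392; k=2: 12096+30240+16·28·36=58464; k=3: 25536+0+16·30·36=42816 → min 42816 | A₂..A₅: k=2: 0+67536+27·28·37=95508; k=3: 22680+39960+27·30·37=92610; k=4: 51840+0+27·36·37=87804 → min 87804.
Length 5: A₁..A₅: k=1: 0+87804+16·27·37=103788; k=2: 12096+67536+16·28·37=96208; k=3: 25536+39960+16·30·37=83256; k=4: 42816+0+16·36·37=64128 → min 64128.
Optimal parenthesization: ((((A₁A₂)A₃)A₄)A₅) with cost 64128.

64128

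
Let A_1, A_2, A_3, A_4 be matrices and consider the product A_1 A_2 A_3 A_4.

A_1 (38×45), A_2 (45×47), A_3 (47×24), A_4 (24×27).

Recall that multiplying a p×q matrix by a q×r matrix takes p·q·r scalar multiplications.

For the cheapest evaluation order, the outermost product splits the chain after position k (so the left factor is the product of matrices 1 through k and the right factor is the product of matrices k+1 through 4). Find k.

3

Adjacent pairs: A_1A_2 = 38·45·47 = 80370; A_2A_3 = 45·47·24 = 50760; A_3A_4 = 47·24·27 = 30456.
Length 3: A_1..A_3: k=1: 0+50760+38·45·24=91800; k=2: 80370+0+38·47·24=123234 → min 91800 | A_2..A_4: k=2: 0+30456+45·47·27=87561; k=3: 50760+0+45·24·27=79920 → min 79920.
Top-level splits: k=1: (A_1..A_1)·(A_2..A_4) → 0+79920+38·45·27 = 126090; k=2: (A_1..A_2)·(A_3..A_4) → 80370+30456+38·47·27 = 159048; k=3: (A_1..A_3)·(A_4..A_4) → 91800+0+38·24·27 = 116424.
Best split is after A_3, i.e. k = 3.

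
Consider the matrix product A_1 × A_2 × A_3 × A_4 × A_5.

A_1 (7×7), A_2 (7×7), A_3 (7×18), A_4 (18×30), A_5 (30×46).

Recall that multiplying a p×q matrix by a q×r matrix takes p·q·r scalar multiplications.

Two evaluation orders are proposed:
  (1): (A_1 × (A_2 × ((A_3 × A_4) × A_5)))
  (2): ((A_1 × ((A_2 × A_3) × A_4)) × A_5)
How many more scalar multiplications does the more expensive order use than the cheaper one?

2156

Order (1) = (A_1 × (A_2 × ((A_3 × A_4) × A_5))): (A_3 × A_4): 7×18 by 18×30 → 7×30, cost 7·18·30 = 3780; ((A_3 × A_4) × A_5): 7×30 by 30×46 → 7×46, cost 7·30·46 = 9660; cumulative 13440; (A_2 × ((A_3 × A_4) × A_5)): 7×7 by 7×46 → 7×46, cost 7·7·46 = 2254; cumulative 15694; (A_1 × (A_2 × ((A_3 × A_4) × A_5))): 7×7 by 7×46 → 7×46, cost 7·7·46 = 2254; cumulative 17948. Total 17948.
Order (2) = ((A_1 × ((A_2 × A_3) × A_4)) × A_5): (A_2 × A_3): 7×7 by 7×18 → 7×18, cost 7·7·18 = 882; ((A_2 × A_3) × A_4): 7×18 by 18×30 → 7×30, cost 7·18·30 = 3780; cumulative 4662; (A_1 × ((A_2 × A_3) × A_4)): 7×7 by 7×30 → 7×30, cost 7·7·30 = 1470; cumulative 6132; ((A_1 × ((A_2 × A_3) × A_4)) × A_5): 7×30 by 30×46 → 7×46, cost 7·30·46 = 9660; cumulative 15792. Total 15792.
Difference: |17948 − 15792| = 2156.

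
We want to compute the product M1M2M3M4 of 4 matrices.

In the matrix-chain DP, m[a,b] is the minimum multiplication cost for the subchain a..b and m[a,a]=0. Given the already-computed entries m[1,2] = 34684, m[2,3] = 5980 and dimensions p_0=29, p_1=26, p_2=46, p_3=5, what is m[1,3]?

9750

m[1,3] = min over k∈[1,2] of m[1,k]+m[k+1,3]+p_{0}·p_k·p_{3}.
k=1: 0 + 5980 + 29·26·5 = 9750; k=2: 34684 + 0 + 29·46·5 = 41354.
Minimum: 9750 at k=1.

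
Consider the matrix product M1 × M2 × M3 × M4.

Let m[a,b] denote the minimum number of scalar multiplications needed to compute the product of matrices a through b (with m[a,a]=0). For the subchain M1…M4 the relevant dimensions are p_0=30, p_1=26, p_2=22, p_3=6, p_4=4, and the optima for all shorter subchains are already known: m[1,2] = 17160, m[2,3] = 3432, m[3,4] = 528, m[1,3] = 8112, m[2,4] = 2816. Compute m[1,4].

m[1,4] = min over k∈[1,3] of m[1,k]+m[k+1,4]+p_{0}·p_k·p_{4}.
k=1: 0 + 2816 + 30·26·4 = 5936; k=2: 17160 + 528 + 30·22·4 = 20328; k=3: 8112 + 0 + 30·6·4 = 8832.
Minimum: 5936 at k=1.

5936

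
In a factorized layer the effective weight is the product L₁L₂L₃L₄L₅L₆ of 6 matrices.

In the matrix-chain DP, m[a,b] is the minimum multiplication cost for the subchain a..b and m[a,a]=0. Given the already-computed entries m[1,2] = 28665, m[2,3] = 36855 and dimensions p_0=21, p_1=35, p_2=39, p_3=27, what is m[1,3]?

m[1,3] = min over k∈[1,2] of m[1,k]+m[k+1,3]+p_{0}·p_k·p_{3}.
k=1: 0 + 36855 + 21·35·27 = 56700; k=2: 28665 + 0 + 21·39·27 = 50778.
Minimum: 50778 at k=2.

50778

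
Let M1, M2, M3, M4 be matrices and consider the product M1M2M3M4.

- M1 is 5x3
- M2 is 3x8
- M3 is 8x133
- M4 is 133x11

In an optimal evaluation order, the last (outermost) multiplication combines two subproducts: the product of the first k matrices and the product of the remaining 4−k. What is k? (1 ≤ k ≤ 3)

1

Adjacent pairs: M1M2 = 5·3·8 = 120; M2M3 = 3·8·133 = 3192; M3M4 = 8·133·11 = 11704.
Length 3: M1..M3: k=1: 0+3192+5·3·133=5187; k=2: 120+0+5·8·133=5440 → min 5187 | M2..M4: k=2: 0+11704+3·8·11=11968; k=3: 3192+0+3·133·11=7581 → min 7581.
Top-level splits: k=1: (M1..M1)·(M2..M4) → 0+7581+5·3·11 = 7746; k=2: (M1..M2)·(M3..M4) → 120+11704+5·8·11 = 12264; k=3: (M1..M3)·(M4..M4) → 5187+0+5·133·11 = 12502.
Best split is after M1, i.e. k = 1.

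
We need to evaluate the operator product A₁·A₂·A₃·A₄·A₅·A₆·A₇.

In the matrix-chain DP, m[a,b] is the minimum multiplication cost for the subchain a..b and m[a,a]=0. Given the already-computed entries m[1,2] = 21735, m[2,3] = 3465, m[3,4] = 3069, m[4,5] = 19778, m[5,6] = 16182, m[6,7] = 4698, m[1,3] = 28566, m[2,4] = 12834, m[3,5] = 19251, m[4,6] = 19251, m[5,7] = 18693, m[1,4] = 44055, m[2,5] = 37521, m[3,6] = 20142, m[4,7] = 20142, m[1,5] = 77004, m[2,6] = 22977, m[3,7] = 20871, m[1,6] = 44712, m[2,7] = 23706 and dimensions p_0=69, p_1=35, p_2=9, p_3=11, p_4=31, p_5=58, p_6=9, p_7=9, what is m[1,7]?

45441

m[1,7] = min over k∈[1,6] of m[1,k]+m[k+1,7]+p_{0}·p_k·p_{7}.
k=1: 0 + 23706 + 69·35·9 = 45441; k=2: 21735 + 20871 + 69·9·9 = 48195; k=3: 28566 + 20142 + 69·11·9 = 55539; k=4: 44055 + 18693 + 69·31·9 = 81999; k=5: 77004 + 4698 + 69·58·9 = 117720; k=6: 44712 + 0 + 69·9·9 = 50301.
Minimum: 45441 at k=1.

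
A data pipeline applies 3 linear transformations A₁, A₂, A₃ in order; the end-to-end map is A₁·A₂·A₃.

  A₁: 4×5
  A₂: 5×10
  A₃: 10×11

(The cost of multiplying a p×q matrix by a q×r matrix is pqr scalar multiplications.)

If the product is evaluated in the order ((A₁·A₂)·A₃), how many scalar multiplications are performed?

640

(A₁·A₂): 4×5 by 5×10 → 4×10, cost 4·5·10 = 200
((A₁·A₂)·A₃): 4×10 by 10×11 → 4×11, cost 4·10·11 = 440; cumulative 640
Total: 640 scalar multiplications.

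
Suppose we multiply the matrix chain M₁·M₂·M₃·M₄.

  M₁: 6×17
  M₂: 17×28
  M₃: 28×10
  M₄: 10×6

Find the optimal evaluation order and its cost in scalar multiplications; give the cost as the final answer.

4896

Adjacent pairs: M₁M₂ = 6·17·28 = 2856; M₂M₃ = 17·28·10 = 4760; M₃M₄ = 28·10·6 = 1680.
Length 3: M₁..M₃: k=1: 0+4760+6·17·10=5780; k=2: 2856+0+6·28·10=4536 → min 4536 | M₂..M₄: k=2: 0+1680+17·28·6=4536; k=3: 4760+0+17·10·6=5780 → min 4536.
Length 4: M₁..M₄: k=1: 0+4536+6·17·6=5148; k=2: 2856+1680+6·28·6=5544; k=3: 4536+0+6·10·6=4896 → min 4896.
Optimal parenthesization: (((M₁·M₂)·M₃)·M₄) with cost 4896.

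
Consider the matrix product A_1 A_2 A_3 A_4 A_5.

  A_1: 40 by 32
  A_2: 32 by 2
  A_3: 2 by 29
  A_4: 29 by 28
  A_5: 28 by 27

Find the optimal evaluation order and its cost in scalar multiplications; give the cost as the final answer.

7856

Adjacent pairs: A_1A_2 = 40·32·2 = 2560; A_2A_3 = 32·2·29 = 1856; A_3A_4 = 2·29·28 = 1624; A_4A_5 = 29·28·27 = 21924.
Length 3: A_1..A_3: k=1: 0+1856+40·32·29=38976; k=2: 2560+0+40·2·29=4880 → min 4880 | A_2..A_4: k=2: 0+1624+32·2·28=3416; k=3: 1856+0+32·29·28=27840 → min 3416 | A_3..A_5: k=3: 0+21924+2·29·27=23490; k=4: 1624+0+2·28·27=3136 → min 3136.
Length 4: A_1..A_4: k=1: 0+3416+40·32·28=39256; k=2: 2560+1624+40·2·28=6424; k=3: 4880+0+40·29·28=37360 → min 6424 | A_2..A_5: k=2: 0+3136+32·2·27=4864; k=3: 1856+21924+32·29·27=48836; k=4: 3416+0+32·28·27=27608 → min 4864.
Length 5: A_1..A_5: k=1: 0+4864+40·32·27=39424; k=2: 2560+3136+40·2·27=7856; k=3: 4880+21924+40·29·27=58124; k=4: 6424+0+40·28·27=36664 → min 7856.
Optimal parenthesization: ((A_1 A_2) ((A_3 A_4) A_5)) with cost 7856.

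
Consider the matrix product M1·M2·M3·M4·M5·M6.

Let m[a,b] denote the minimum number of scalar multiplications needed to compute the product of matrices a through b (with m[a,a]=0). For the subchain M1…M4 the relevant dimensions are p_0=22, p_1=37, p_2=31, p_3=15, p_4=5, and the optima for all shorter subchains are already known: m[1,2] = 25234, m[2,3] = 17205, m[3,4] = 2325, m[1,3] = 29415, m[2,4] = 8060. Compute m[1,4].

m[1,4] = min over k∈[1,3] of m[1,k]+m[k+1,4]+p_{0}·p_k·p_{4}.
k=1: 0 + 8060 + 22·37·5 = 12130; k=2: 25234 + 2325 + 22·31·5 = 30969; k=3: 29415 + 0 + 22·15·5 = 31065.
Minimum: 12130 at k=1.

12130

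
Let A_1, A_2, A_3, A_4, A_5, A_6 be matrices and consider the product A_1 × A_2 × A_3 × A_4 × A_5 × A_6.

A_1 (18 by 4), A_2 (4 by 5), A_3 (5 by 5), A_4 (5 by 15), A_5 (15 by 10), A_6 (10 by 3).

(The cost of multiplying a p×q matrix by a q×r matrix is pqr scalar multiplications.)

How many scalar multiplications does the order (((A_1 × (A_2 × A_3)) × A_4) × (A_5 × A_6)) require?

3070

(A_2 × A_3): 4×5 by 5×5 → 4×5, cost 4·5·5 = 100
(A_1 × (A_2 × A_3)): 18×4 by 4×5 → 18×5, cost 18·4·5 = 360; cumulative 460
((A_1 × (A_2 × A_3)) × A_4): 18×5 by 5×15 → 18×15, cost 18·5·15 = 1350; cumulative 1810
(A_5 × A_6): 15×10 by 10×3 → 15×3, cost 15·10·3 = 450
(((A_1 × (A_2 × A_3)) × A_4) × (A_5 × A_6)): 18×15 by 15×3 → 18×3, cost 18·15·3 = 810; cumulative 3070
Total: 3070 scalar multiplications.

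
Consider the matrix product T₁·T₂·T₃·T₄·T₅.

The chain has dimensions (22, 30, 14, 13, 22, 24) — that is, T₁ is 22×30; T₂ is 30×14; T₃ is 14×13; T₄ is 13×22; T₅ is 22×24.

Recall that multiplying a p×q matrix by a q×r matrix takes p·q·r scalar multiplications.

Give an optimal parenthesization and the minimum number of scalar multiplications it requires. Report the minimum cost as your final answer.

Adjacent pairs: T₁T₂ = 22·30·14 = 9240; T₂T₃ = 30·14·13 = 5460; T₃T₄ = 14·13·22 = 4004; T₄T₅ = 13·22·24 = 6864.
Length 3: T₁..T₃: k=1: 0+5460+22·30·13=14040; k=2: 9240+0+22·14·13=13244 → min 13244 | T₂..T₄: k=2: 0+4004+30·14·22=13244; k=3: 5460+0+30·13·22=14040 → min 13244 | T₃..T₅: k=3: 0+6864+14·13·24=11232; k=4: 4004+0+14·22·24=11396 → min 11232.
Length 4: T₁..T₄: k=1: 0+13244+22·30·22=27764; k=2: 9240+4004+22·14·22=20020; k=3: 13244+0+22·13·22=19536 → min 19536 | T₂..T₅: k=2: 0+11232+30·14·24=21312; k=3: 5460+6864+30·13·24=21684; k=4: 13244+0+30·22·24=29084 → min 21312.
Length 5: T₁..T₅: k=1: 0+21312+22·30·24=37152; k=2: 9240+11232+22·14·24=27864; k=3: 13244+6864+22·13·24=26972; k=4: 19536+0+22·22·24=31152 → min 26972.
Optimal parenthesization: (((T₁·T₂)·T₃)·(T₄·T₅)) with cost 26972.

26972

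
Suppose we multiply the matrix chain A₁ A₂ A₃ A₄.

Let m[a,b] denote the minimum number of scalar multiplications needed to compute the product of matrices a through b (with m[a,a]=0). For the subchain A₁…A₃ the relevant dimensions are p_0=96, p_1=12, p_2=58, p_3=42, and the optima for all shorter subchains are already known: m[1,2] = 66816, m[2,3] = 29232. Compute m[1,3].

77616

m[1,3] = min over k∈[1,2] of m[1,k]+m[k+1,3]+p_{0}·p_k·p_{3}.
k=1: 0 + 29232 + 96·12·42 = 77616; k=2: 66816 + 0 + 96·58·42 = 300672.
Minimum: 77616 at k=1.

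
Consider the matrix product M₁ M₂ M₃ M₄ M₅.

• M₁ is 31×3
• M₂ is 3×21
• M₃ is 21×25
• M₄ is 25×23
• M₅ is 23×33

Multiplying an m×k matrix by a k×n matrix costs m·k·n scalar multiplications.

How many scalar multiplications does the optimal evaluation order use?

Adjacent pairs: M₁M₂ = 31·3·21 = 1953; M₂M₃ = 3·21·25 = 1575; M₃M₄ = 21·25·23 = 12075; M₄M₅ = 25·23·33 = 18975.
Length 3: M₁..M₃: k=1: 0+1575+31·3·25=3900; k=2: 1953+0+31·21·25=18228 → min 3900 | M₂..M₄: k=2: 0+12075+3·21·23=13524; k=3: 1575+0+3·25·23=3300 → min 3300 | M₃..M₅: k=3: 0+18975+21·25·33=36300; k=4: 12075+0+21·23·33=28014 → min 28014.
Length 4: M₁..M₄: k=1: 0+3300+31·3·23=5439; k=2: 1953+12075+31·21·23=29001; k=3: 3900+0+31·25·23=21725 → min 5439 | M₂..M₅: k=2: 0+28014+3·21·33=30093; k=3: 1575+18975+3·25·33=23025; k=4: 3300+0+3·23·33=5577 → min 5577.
Length 5: M₁..M₅: k=1: 0+5577+31·3·33=8646; k=2: 1953+28014+31·21·33=51450; k=3: 3900+18975+31·25·33=48450; k=4: 5439+0+31·23·33=28968 → min 8646.
Optimal order: (M₁ (((M₂ M₃) M₄) M₅)) with cost 8646.

8646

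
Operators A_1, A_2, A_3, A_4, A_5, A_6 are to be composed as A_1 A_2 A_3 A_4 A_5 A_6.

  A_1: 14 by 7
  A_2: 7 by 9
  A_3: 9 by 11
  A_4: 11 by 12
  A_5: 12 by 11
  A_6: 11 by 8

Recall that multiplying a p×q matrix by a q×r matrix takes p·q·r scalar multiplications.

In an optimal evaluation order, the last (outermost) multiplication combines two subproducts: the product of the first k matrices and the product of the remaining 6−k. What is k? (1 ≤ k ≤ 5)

Adjacent pairs: A_1A_2 = 14·7·9 = 882; A_2A_3 = 7·9·11 = 693; A_3A_4 = 9·11·12 = 1188; A_4A_5 = 11·12·11 = 1452; A_5A_6 = 12·11·8 = 1056.
Length 3: A_1..A_3: k=1: 0+693+14·7·11=1771; k=2: 882+0+14·9·11=2268 → min 1771 | A_2..A_4: k=2: 0+1188+7·9·12=1944; k=3: 693+0+7·11·12=1617 → min 1617 | A_3..A_5: k=3: 0+1452+9·11·11=2541; k=4: 1188+0+9·12·11=2376 → min 2376 | A_4..A_6: k=4: 0+1056+11·12·8=2112; k=5: 1452+0+11·11·8=2420 → min 2112.
Length 4: A_1..A_4: k=1: 0+1617+14·7·12=2793; k=2: 882+1188+14·9·12=3582; k=3: 1771+0+14·11·12=3619 → min 2793 | A_2..A_5: k=2: 0+2376+7·9·11=3069; k=3: 693+1452+7·11·11=2992; k=4: 1617+0+7·12·11=2541 → min 2541 | A_3..A_6: k=3: 0+2112+9·11·8=2904; k=4: 1188+1056+9·12·8=3108; k=5: 2376+0+9·11·8=3168 → min 2904.
Length 5: A_1..A_5: k=1: 0+2541+14·7·11=3619; k=2: 882+2376+14·9·11=4644; k=3: 1771+1452+14·11·11=4917; k=4: 2793+0+14·12·11=4641 → min 3619 | A_2..A_6: k=2: 0+2904+7·9·8=3408; k=3: 693+2112+7·11·8=3421; k=4: 1617+1056+7·12·8=3345; k=5: 2541+0+7·11·8=3157 → min 3157.
Top-level splits: k=1: (A_1..A_1)·(A_2..A_6) → 0+3157+14·7·8 = 3941; k=2: (A_1..A_2)·(A_3..A_6) → 882+2904+14·9·8 = 4794; k=3: (A_1..A_3)·(A_4..A_6) → 1771+2112+14·11·8 = 5115; k=4: (A_1..A_4)·(A_5..A_6) → 2793+1056+14·12·8 = 5193; k=5: (A_1..A_5)·(A_6..A_6) → 3619+0+14·11·8 = 4851.
Best split is after A_1, i.e. k = 1.

1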